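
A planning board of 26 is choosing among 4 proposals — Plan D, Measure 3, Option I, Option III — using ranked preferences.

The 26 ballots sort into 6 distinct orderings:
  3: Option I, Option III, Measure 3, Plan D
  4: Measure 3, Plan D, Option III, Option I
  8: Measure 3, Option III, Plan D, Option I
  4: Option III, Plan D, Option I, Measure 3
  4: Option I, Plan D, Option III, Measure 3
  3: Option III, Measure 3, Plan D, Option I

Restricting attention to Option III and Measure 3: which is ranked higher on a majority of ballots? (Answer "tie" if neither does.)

Option III

Ballots ranking Option III above Measure 3: 3 + 4 + 4 + 3 = 14.
Ballots ranking Measure 3 above Option III: 26 − 14 = 12.
Option III wins the head-to-head 14–12.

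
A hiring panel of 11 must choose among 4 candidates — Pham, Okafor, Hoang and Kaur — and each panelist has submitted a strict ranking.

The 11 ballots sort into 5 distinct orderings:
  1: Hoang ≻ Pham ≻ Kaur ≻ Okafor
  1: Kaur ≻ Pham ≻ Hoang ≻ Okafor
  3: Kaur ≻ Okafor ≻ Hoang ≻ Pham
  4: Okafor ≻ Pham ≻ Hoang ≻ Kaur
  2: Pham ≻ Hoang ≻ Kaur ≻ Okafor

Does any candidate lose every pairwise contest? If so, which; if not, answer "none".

Head-to-head results (11 committee members):
Pham vs Okafor: Okafor, 7–4.
Pham vs Hoang: Pham is ranked higher on 1+4+2 = 7 ballots, Hoang on 4. Pham wins 7–4.
Pham vs Kaur: 1+4+2 = 7 for Pham, 4 for Kaur — Pham by 7–4.
Okafor vs Hoang: 3+4 = 7 for Okafor, 4 for Hoang — Okafor by 7–4.
Okafor vs Kaur: Kaur wins 7–4.
Hoang vs Kaur: Hoang preferred on 1+4+2 = 7 ballots; Hoang wins 7–4.
Each candidate has at least one pairwise win (Pham beats Hoang; Okafor beats Pham; Hoang beats Kaur; Kaur beats Okafor) — no Condorcet loser.

none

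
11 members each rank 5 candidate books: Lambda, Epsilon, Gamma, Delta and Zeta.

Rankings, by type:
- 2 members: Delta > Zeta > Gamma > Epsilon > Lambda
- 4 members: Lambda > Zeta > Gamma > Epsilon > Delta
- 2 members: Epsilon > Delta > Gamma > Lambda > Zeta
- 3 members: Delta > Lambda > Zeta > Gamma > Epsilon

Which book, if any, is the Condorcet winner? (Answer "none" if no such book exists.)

Head-to-head results (11 members):
Lambda–Epsilon: Lambda 7–4.
Lambda vs Gamma: Lambda, 7–4.
Lambda vs Delta: Delta, 7–4.
Lambda vs Zeta: 4+2+3 = 9 for Lambda, 2 for Zeta — Lambda by 9–2.
Epsilon vs Gamma: 2 for Epsilon, 9 for Gamma — Gamma by 9–2.
Epsilon vs Delta: Epsilon wins 6–5.
Epsilon–Zeta: Zeta 9–2.
Gamma vs Delta: 4 for Gamma, 7 for Delta — Delta by 7–4.
Gamma vs Zeta: 2 for Gamma, 9 for Zeta — Zeta by 9–2.
Delta vs Zeta: Delta is ranked higher on 2+2+3 = 7 ballots, Zeta on 4. Delta wins 7–4.
No book is unbeaten: Lambda loses to Delta; Epsilon loses to Lambda; Gamma loses to Lambda; Delta loses to Epsilon; Zeta loses to Lambda. In particular Lambda → Epsilon → Delta → Lambda is a majority cycle — no Condorcet winner exists.

none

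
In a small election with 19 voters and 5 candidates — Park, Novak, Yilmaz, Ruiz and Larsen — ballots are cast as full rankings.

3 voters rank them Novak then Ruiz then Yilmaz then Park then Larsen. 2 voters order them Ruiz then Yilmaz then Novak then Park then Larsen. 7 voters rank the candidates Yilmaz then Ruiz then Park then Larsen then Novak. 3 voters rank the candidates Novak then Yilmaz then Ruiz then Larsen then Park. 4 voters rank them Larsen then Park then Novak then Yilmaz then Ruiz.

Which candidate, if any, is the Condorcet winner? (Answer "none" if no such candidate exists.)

none

Check each pair by majority over 19 ballots:
Park vs Novak: Park, 11–8.
Park vs Yilmaz: Yilmaz, 15–4.
Park vs Ruiz: Ruiz wins 15–4.
Park vs Larsen: Park, 12–7.
Novak vs Yilmaz: Novak, 10–9.
Novak–Ruiz: Novak 10–9.
Novak vs Larsen: Larsen, 11–8.
Yilmaz vs Ruiz: Yilmaz, 14–5.
Yilmaz vs Larsen: Yilmaz, 15–4.
Ruiz vs Larsen: Ruiz wins 15–4.
No candidate is unbeaten: Park loses to Yilmaz; Novak loses to Park; Yilmaz loses to Novak; Ruiz loses to Novak; Larsen loses to Park. In particular Park beats Novak beats Yilmaz beats Park is a majority cycle — no Condorcet winner exists.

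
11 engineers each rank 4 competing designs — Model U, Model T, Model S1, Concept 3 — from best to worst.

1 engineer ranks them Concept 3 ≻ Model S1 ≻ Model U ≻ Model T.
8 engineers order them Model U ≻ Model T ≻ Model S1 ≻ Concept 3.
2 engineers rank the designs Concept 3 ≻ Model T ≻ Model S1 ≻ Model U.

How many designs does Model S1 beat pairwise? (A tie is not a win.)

1

Model S1 against each rival (11 engineers):
Model S1 vs Model U: Model U, 8–3.
Model S1 vs Model T: 1 for Model S1, 10 for Model T — Model T by 10–1.
Model S1 vs Concept 3: 8 to 3, Model S1.
Model S1 beats Concept 3; loses to Model U, Model T — 1 pairwise win.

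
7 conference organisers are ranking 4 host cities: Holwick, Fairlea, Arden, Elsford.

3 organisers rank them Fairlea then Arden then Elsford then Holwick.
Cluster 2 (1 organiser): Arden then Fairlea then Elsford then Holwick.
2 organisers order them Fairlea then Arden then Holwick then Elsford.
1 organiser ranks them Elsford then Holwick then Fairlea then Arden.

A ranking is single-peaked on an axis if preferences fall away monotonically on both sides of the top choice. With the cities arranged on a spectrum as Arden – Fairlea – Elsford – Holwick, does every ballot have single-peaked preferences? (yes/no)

no

Axis positions: Arden=1, Fairlea=2, Elsford=3, Holwick=4.
Cluster 1 (peak Fairlea at position 2): ranking walks positions 2-1-3-4, expanding outward from the peak — single-peaked.
Cluster 2 (peak Arden at position 1): ranking walks positions 1-2-3-4, expanding outward from the peak — single-peaked.
Cluster 3: ranking walks positions 2-1-4-3; Holwick is ranked above Elsford even though Elsford lies between Holwick and the peak Fairlea on the axis — preferences dip and rise again. Not single-peaked.
Cluster 4 (peak Elsford at position 3): ranking walks positions 3-4-2-1, expanding outward from the peak — single-peaked.
Cluster 3 violates single-peakedness, so the profile is not single-peaked on this axis.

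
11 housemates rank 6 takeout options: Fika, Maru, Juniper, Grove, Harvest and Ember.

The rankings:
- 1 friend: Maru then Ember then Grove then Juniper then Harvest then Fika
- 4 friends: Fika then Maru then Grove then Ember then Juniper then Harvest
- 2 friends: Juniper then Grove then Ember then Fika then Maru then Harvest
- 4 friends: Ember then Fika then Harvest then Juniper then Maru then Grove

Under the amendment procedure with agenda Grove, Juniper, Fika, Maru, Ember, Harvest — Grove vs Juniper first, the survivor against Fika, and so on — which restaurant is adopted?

Ember

Round 1: Grove vs Juniper — 5–6, Juniper advances.
Round 2: Juniper vs Fika — 3–8, Fika advances.
Round 3: Fika vs Maru — 10–1, Fika advances.
Round 4: Fika vs Ember — 4–7, Ember advances.
Round 5: Ember vs Harvest — 11–0, Ember advances.
The agenda winner is Ember.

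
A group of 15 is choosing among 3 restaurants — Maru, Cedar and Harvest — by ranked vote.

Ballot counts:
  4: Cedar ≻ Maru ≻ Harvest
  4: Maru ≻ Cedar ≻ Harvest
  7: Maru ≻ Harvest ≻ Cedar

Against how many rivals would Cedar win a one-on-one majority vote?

1

Cedar against each rival (15 friends):
Cedar vs Maru: Maru, 11–4.
Cedar vs Harvest: 8 to 7, Cedar.
Cedar beats Harvest; loses to Maru — 1 pairwise win.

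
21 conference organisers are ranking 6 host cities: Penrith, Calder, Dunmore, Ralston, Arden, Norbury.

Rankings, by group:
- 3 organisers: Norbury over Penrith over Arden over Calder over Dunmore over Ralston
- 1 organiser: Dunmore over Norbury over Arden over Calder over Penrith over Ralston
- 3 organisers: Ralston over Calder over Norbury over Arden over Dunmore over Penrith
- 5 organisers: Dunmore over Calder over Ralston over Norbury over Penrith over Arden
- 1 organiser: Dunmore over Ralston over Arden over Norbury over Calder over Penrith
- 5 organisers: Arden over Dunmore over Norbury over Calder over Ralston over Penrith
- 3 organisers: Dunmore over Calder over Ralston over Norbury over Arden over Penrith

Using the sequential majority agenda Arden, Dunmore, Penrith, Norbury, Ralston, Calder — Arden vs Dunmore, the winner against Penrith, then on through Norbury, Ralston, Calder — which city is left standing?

Calder

Round 1: Arden vs Dunmore — 11–10, Arden advances.
Round 2: Arden vs Penrith — 13–8, Arden advances.
Round 3: Arden vs Norbury — 6–15, Norbury advances.
Round 4: Norbury vs Ralston — 9–12, Ralston advances.
Round 5: Ralston vs Calder — 4–17, Calder advances.
Calder survives the agenda.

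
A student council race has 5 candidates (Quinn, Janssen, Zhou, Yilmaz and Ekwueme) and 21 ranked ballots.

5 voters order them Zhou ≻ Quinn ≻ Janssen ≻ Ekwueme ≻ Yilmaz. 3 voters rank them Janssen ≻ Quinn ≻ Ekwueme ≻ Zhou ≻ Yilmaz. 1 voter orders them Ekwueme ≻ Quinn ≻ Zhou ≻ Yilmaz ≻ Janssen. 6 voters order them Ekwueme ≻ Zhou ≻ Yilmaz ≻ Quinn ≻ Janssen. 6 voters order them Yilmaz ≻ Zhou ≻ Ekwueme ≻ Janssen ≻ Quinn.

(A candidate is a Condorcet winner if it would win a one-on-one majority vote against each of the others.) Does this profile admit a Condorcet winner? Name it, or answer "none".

Zhou

Head-to-head results (21 voters):
Quinn vs Janssen: Quinn preferred on 5+1+6 = 12 ballots; Quinn wins 12–9.
Quinn vs Zhou: 3+1 = 4 for Quinn, 17 for Zhou — Zhou by 17–4.
Quinn vs Yilmaz: 5+3+1 = 9 for Quinn, 12 for Yilmaz — Yilmaz by 12–9.
Quinn vs Ekwueme: 8 to 13, Ekwueme.
Janssen vs Zhou: 3 for Janssen, 18 for Zhou — Zhou by 18–3.
Janssen vs Yilmaz: 8 to 13, Yilmaz.
Janssen vs Ekwueme: 5+3 = 8 for Janssen, 13 for Ekwueme — Ekwueme by 13–8.
Zhou vs Yilmaz: 15 to 6, Zhou.
Zhou vs Ekwueme: Zhou is ranked higher on 5+6 = 11 ballots, Ekwueme on 10. Zhou wins 11–10.
Yilmaz vs Ekwueme: 6 for Yilmaz, 15 for Ekwueme — Ekwueme by 15–6.
Zhou beats each of Quinn, Janssen, Yilmaz, Ekwueme — Zhou is the Condorcet winner.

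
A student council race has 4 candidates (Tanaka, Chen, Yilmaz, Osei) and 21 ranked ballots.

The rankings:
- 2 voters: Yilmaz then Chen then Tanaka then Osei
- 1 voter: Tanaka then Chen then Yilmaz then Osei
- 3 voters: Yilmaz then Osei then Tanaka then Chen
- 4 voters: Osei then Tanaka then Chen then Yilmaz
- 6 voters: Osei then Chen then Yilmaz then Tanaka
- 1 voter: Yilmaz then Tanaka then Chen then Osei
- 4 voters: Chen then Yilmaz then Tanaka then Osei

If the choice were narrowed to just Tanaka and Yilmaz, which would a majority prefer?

Ballots ranking Tanaka above Yilmaz: 1 + 4 = 5.
Ballots ranking Yilmaz above Tanaka: 21 − 5 = 16.
Yilmaz wins the head-to-head 16–5.

Yilmaz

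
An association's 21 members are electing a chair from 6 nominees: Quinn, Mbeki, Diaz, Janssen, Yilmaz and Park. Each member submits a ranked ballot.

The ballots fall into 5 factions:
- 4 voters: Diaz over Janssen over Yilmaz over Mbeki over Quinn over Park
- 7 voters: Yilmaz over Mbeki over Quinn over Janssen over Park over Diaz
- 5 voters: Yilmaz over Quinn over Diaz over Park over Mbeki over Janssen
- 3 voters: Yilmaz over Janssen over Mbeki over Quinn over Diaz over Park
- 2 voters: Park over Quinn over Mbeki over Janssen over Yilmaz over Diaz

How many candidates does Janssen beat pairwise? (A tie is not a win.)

Janssen against each rival (21 voters):
Janssen vs Quinn: Quinn, 14–7.
Janssen vs Mbeki: Janssen is ranked higher on 4+3 = 7 ballots, Mbeki on 14. Mbeki wins 14–7.
Janssen vs Diaz: Janssen, 12–9.
Janssen vs Yilmaz: 6 to 15, Yilmaz.
Janssen vs Park: 4+7+3 = 14 for Janssen, 7 for Park — Janssen by 14–7.
Janssen beats Diaz, Park; loses to Quinn, Mbeki, Yilmaz — 2 pairwise wins.

2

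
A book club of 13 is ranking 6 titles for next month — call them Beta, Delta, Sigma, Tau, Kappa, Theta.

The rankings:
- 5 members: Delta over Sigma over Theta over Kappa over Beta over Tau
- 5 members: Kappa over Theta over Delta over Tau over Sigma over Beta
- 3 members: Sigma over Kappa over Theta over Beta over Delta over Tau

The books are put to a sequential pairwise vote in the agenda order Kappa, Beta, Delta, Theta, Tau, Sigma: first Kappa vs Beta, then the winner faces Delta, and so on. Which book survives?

Sigma

Round 1: Kappa vs Beta — 13–0, Kappa advances.
Round 2: Kappa vs Delta — 8–5, Kappa advances.
Round 3: Kappa vs Theta — 8–5, Kappa advances.
Round 4: Kappa vs Tau — 13–0, Kappa advances.
Round 5: Kappa vs Sigma — 5–8, Sigma advances.
Sigma survives the agenda.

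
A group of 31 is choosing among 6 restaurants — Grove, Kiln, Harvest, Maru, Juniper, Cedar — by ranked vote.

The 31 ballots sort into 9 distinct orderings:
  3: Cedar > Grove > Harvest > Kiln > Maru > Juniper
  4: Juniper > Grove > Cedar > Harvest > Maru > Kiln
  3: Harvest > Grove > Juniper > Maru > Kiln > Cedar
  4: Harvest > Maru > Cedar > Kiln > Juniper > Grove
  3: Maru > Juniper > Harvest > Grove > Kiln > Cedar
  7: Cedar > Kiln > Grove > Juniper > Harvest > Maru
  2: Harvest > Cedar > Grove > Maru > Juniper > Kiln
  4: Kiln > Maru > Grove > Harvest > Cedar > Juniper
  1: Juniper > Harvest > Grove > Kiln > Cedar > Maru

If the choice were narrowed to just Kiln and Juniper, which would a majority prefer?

Kiln

Ballots ranking Kiln above Juniper: 3 + 4 + 7 + 4 = 18.
Ballots ranking Juniper above Kiln: 31 − 18 = 13.
Kiln wins the head-to-head 18–13.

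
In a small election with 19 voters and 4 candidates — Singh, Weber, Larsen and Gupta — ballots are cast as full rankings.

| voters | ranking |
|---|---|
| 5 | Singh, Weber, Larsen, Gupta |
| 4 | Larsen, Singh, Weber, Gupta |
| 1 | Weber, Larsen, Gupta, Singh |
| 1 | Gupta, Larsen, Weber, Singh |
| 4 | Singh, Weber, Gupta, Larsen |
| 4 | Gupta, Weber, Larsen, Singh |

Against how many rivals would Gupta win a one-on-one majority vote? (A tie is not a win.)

Gupta against each rival (19 voters):
Gupta vs Singh: 6 to 13, Singh.
Gupta vs Weber: Weber, 14–5.
Gupta vs Larsen: 1+4+4 = 9 for Gupta, 10 for Larsen — Larsen by 10–9.
Gupta beats no one; loses to Singh, Weber, Larsen — 0 pairwise wins.

0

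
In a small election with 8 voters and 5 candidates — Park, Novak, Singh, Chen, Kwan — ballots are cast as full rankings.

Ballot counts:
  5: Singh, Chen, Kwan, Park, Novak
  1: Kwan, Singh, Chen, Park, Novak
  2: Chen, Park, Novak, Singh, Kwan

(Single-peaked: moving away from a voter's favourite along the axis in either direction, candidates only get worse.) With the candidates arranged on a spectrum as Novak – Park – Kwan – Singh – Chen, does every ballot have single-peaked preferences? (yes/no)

no

Axis positions: Novak=1, Park=2, Kwan=3, Singh=4, Chen=5.
Cluster 1 (peak Singh at position 4): ranking walks positions 4-5-3-2-1, expanding outward from the peak — single-peaked.
Cluster 2 (peak Kwan at position 3): ranking walks positions 3-4-5-2-1, expanding outward from the peak — single-peaked.
Cluster 3: ranking walks positions 5-2-1-4-3; Park is ranked above Singh even though Singh lies between Park and the peak Chen on the axis — preferences dip and rise again. Not single-peaked.
Cluster 3 violates single-peakedness, so the profile is not single-peaked on this axis.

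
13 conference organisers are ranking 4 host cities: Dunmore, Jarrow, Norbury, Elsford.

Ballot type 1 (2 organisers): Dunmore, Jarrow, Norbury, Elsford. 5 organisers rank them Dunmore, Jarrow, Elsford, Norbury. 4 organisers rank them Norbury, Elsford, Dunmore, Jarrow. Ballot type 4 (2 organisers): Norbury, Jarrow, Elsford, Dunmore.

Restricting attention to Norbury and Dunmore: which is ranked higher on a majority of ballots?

Dunmore

Ballots ranking Norbury above Dunmore: 4 + 2 = 6.
Ballots ranking Dunmore above Norbury: 13 − 6 = 7.
Dunmore wins the head-to-head 7–6.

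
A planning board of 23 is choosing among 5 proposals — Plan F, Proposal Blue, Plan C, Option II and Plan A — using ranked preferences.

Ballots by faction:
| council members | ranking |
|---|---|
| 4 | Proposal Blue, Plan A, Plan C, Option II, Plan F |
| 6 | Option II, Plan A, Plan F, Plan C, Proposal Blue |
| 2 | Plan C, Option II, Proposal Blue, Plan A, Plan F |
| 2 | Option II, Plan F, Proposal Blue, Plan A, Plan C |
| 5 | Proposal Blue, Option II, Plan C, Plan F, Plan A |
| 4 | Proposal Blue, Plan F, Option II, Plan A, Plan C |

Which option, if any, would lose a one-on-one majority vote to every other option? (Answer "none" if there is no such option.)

Head-to-head results (23 council members):
Plan F–Proposal Blue: Proposal Blue 15–8.
Plan F vs Plan C: Plan F preferred on 6+2+4 = 12 ballots; Plan F wins 12–11.
Plan F vs Option II: Plan F preferred on 4 ballots; Option II wins 19–4.
Plan F vs Plan A: Plan F is ranked higher on 2+5+4 = 11 ballots, Plan A on 12. Plan A wins 12–11.
Proposal Blue vs Plan C: Proposal Blue, 15–8.
Proposal Blue vs Option II: 13 to 10, Proposal Blue.
Proposal Blue vs Plan A: Proposal Blue is ranked higher on 4+2+2+5+4 = 17 ballots, Plan A on 6. Proposal Blue wins 17–6.
Plan C vs Option II: Plan C preferred on 4+2 = 6 ballots; Option II wins 17–6.
Plan C vs Plan A: Plan A wins 16–7.
Option II vs Plan A: 19 to 4, Option II.
Plan C is beaten in every head-to-head and is the Condorcet loser.

Plan C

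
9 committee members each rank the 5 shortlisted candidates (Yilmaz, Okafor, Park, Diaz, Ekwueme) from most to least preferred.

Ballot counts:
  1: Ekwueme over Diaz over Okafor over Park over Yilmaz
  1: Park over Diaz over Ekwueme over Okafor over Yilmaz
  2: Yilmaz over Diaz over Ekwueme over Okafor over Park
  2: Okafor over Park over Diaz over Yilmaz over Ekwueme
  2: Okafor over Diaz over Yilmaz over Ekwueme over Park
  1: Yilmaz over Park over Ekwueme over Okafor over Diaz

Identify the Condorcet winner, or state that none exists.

Head-to-head results (9 committee members):
Yilmaz vs Okafor: Yilmaz preferred on 2+1 = 3 ballots; Okafor wins 6–3.
Yilmaz vs Park: Yilmaz is ranked higher on 2+2+1 = 5 ballots, Park on 4. Yilmaz wins 5–4.
Yilmaz vs Diaz: Yilmaz preferred on 2+1 = 3 ballots; Diaz wins 6–3.
Yilmaz vs Ekwueme: Yilmaz is ranked higher on 2+2+2+1 = 7 ballots, Ekwueme on 2. Yilmaz wins 7–2.
Okafor vs Park: Okafor preferred on 1+2+2+2 = 7 ballots; Okafor wins 7–2.
Okafor vs Diaz: Okafor preferred on 2+2+1 = 5 ballots; Okafor wins 5–4.
Okafor vs Ekwueme: Okafor is ranked higher on 2+2 = 4 ballots, Ekwueme on 5. Ekwueme wins 5–4.
Park vs Diaz: 4 to 5, Diaz.
Park vs Ekwueme: 4 to 5, Ekwueme.
Diaz vs Ekwueme: Diaz preferred on 1+2+2+2 = 7 ballots; Diaz wins 7–2.
Each candidate drops at least one matchup (Yilmaz loses to Okafor; Okafor loses to Ekwueme; Park loses to Yilmaz; Diaz loses to Okafor; Ekwueme loses to Yilmaz); the cycle Yilmaz → Ekwueme → Okafor → Yilmaz rules out a Condorcet winner.

none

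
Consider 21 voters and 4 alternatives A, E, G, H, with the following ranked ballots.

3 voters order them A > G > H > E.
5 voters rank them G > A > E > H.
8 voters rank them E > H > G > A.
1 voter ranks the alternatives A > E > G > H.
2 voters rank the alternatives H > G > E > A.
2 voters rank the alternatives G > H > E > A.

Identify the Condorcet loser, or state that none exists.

Pairwise majorities:
A vs E: E, 12–9.
A vs G: G, 17–4.
A vs H: A is ranked higher on 3+5+1 = 9 ballots, H on 12. H wins 12–9.
E vs G: G wins 12–9.
E vs H: 14 to 7, E.
G–H: G 11–10.
Only A has no wins; A is the Condorcet loser.

A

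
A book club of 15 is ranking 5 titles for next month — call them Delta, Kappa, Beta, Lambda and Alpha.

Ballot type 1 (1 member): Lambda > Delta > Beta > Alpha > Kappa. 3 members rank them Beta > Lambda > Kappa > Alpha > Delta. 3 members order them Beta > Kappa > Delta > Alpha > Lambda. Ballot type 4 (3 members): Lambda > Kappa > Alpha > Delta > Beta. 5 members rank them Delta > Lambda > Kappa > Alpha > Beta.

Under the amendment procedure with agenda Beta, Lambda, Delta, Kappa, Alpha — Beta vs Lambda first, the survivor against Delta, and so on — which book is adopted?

Kappa

Round 1: Beta vs Lambda — 6–9, Lambda advances.
Round 2: Lambda vs Delta — 7–8, Delta advances.
Round 3: Delta vs Kappa — 6–9, Kappa advances.
Round 4: Kappa vs Alpha — 14–1, Kappa advances.
The agenda winner is Kappa.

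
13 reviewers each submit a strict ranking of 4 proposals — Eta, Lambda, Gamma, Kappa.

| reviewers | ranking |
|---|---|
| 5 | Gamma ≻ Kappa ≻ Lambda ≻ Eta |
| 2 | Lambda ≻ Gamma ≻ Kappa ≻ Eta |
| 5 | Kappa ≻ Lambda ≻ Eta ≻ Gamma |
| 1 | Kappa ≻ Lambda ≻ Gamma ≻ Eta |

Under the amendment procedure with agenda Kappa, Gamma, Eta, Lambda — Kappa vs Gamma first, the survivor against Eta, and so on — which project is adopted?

Round 1: Kappa vs Gamma — 6–7, Gamma advances.
Round 2: Gamma vs Eta — 8–5, Gamma advances.
Round 3: Gamma vs Lambda — 5–8, Lambda advances.
The agenda winner is Lambda.

Lambda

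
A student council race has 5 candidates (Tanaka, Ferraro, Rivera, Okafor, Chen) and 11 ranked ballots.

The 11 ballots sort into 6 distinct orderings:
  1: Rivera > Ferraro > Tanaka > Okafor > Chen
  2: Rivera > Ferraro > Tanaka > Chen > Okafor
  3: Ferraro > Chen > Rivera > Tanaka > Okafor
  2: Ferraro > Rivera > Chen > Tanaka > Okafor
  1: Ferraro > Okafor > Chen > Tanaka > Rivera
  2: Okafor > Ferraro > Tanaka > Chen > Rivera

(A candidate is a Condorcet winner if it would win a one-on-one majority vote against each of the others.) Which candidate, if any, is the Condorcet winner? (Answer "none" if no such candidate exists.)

Ferraro

Check each pair by majority over 11 ballots:
Tanaka vs Ferraro: Tanaka preferred on 0 ballots; Ferraro wins 11–0.
Tanaka vs Rivera: Tanaka preferred on 1+2 = 3 ballots; Rivera wins 8–3.
Tanaka vs Okafor: Tanaka is ranked higher on 1+2+3+2 = 8 ballots, Okafor on 3. Tanaka wins 8–3.
Tanaka vs Chen: 1+2+2 = 5 for Tanaka, 6 for Chen — Chen by 6–5.
Ferraro vs Rivera: 3+2+1+2 = 8 for Ferraro, 3 for Rivera — Ferraro by 8–3.
Ferraro vs Okafor: 9 to 2, Ferraro.
Ferraro vs Chen: 1+2+3+2+1+2 = 11 for Ferraro, 0 for Chen — Ferraro by 11–0.
Rivera vs Okafor: Rivera preferred on 1+2+3+2 = 8 ballots; Rivera wins 8–3.
Rivera vs Chen: 5 to 6, Chen.
Okafor vs Chen: Okafor is ranked higher on 1+1+2 = 4 ballots, Chen on 7. Chen wins 7–4.
Only Ferraro has no losses; Ferraro is the Condorcet winner.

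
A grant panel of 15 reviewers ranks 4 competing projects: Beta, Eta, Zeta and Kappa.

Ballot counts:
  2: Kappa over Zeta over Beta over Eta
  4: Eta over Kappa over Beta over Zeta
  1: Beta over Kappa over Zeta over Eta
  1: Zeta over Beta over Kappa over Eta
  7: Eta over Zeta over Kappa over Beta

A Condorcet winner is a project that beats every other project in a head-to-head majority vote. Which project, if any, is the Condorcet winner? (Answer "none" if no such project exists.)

Pairwise majorities:
Beta vs Eta: 4 to 11, Eta.
Beta vs Zeta: Zeta wins 10–5.
Beta vs Kappa: Kappa, 13–2.
Eta–Zeta: Eta 11–4.
Eta vs Kappa: Eta preferred on 4+7 = 11 ballots; Eta wins 11–4.
Zeta vs Kappa: 1+7 = 8 for Zeta, 7 for Kappa — Zeta by 8–7.
Eta beats each of Beta, Zeta, Kappa — Eta is the Condorcet winner.

Eta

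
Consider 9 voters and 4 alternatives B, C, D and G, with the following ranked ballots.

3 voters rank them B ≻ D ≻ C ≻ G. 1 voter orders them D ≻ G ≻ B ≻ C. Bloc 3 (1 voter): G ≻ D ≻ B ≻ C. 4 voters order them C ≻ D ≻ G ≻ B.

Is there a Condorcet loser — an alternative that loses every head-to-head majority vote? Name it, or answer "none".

none

Pairwise majorities:
B vs C: B preferred on 3+1+1 = 5 ballots; B wins 5–4.
B vs D: B is ranked higher on 3 ballots, D on 6. D wins 6–3.
B vs G: B preferred on 3 ballots; G wins 6–3.
C–D: D 5–4.
C vs G: C wins 7–2.
D vs G: D is ranked higher on 3+1+4 = 8 ballots, G on 1. D wins 8–1.
Every alternative wins at least one matchup (B beats C; C beats G; D beats B; G beats B), so there is no Condorcet loser.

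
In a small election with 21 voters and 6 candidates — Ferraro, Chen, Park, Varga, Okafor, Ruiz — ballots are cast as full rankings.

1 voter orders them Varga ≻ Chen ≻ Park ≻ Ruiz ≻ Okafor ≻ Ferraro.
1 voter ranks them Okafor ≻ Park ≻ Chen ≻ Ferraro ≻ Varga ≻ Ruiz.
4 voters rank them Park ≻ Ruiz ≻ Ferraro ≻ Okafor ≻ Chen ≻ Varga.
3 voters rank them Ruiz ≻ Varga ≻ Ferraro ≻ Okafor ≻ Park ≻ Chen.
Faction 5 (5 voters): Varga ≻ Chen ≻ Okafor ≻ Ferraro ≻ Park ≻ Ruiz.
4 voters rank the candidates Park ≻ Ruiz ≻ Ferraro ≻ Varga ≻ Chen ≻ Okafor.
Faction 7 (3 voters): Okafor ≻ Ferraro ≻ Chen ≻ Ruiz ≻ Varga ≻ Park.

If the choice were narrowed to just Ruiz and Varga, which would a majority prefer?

Ballots ranking Ruiz above Varga: 4 + 3 + 4 + 3 = 14.
Ballots ranking Varga above Ruiz: 21 − 14 = 7.
Ruiz wins the head-to-head 14–7.

Ruiz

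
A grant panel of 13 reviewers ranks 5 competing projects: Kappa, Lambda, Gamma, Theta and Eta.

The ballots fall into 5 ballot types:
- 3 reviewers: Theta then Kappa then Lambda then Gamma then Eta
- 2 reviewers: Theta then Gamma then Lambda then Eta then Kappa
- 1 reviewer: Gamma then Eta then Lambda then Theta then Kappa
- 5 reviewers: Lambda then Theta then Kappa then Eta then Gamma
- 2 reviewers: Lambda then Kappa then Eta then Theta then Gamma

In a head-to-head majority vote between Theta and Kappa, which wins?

Ballots ranking Theta above Kappa: 3 + 2 + 1 + 5 = 11.
Ballots ranking Kappa above Theta: 13 − 11 = 2.
Theta wins the head-to-head 11–2.

Theta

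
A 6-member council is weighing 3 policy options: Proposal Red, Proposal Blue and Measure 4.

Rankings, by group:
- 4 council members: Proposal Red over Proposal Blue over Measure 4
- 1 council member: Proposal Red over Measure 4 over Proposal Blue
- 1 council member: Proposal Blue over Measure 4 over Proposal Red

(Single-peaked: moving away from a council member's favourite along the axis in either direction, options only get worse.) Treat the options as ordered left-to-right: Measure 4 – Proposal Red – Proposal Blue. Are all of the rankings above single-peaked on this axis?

Axis positions: Measure 4=1, Proposal Red=2, Proposal Blue=3.
Group 1 (peak Proposal Red at position 2): ranking walks positions 2-3-1, expanding outward from the peak — single-peaked.
Group 2 (peak Proposal Red at position 2): ranking walks positions 2-1-3, expanding outward from the peak — single-peaked.
Group 3: ranking walks positions 3-1-2; Measure 4 is ranked above Proposal Red even though Proposal Red lies between Measure 4 and the peak Proposal Blue on the axis — preferences dip and rise again. Not single-peaked.
Group 3 violates single-peakedness, so the profile is not single-peaked on this axis.

no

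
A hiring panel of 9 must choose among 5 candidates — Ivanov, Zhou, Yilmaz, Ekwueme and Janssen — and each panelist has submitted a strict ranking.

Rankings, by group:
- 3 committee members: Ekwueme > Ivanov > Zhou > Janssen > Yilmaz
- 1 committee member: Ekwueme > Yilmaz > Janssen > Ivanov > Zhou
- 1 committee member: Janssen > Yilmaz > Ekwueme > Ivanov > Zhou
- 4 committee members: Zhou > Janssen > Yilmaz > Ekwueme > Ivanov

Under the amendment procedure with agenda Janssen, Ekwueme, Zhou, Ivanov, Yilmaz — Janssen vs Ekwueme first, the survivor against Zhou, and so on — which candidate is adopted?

Yilmaz

Round 1: Janssen vs Ekwueme — 5–4, Janssen advances.
Round 2: Janssen vs Zhou — 2–7, Zhou advances.
Round 3: Zhou vs Ivanov — 4–5, Ivanov advances.
Round 4: Ivanov vs Yilmaz — 3–6, Yilmaz advances.
The agenda winner is Yilmaz.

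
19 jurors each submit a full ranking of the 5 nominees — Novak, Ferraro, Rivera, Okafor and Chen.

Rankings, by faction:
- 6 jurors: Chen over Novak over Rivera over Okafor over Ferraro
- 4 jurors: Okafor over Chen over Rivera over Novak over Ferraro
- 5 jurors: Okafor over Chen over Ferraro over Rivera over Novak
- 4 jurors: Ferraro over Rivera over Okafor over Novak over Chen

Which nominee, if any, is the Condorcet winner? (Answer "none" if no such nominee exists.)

Head-to-head results (19 jurors):
Novak vs Ferraro: 6+4 = 10 for Novak, 9 for Ferraro — Novak by 10–9.
Novak vs Rivera: Novak preferred on 6 ballots; Rivera wins 13–6.
Novak vs Okafor: Novak is ranked higher on 6 ballots, Okafor on 13. Okafor wins 13–6.
Novak vs Chen: Novak is ranked higher on 4 ballots, Chen on 15. Chen wins 15–4.
Ferraro vs Rivera: Rivera, 10–9.
Ferraro–Okafor: Okafor 15–4.
Ferraro vs Chen: 4 for Ferraro, 15 for Chen — Chen by 15–4.
Rivera vs Okafor: 6+4 = 10 for Rivera, 9 for Okafor — Rivera by 10–9.
Rivera vs Chen: Chen, 15–4.
Okafor–Chen: Okafor 13–6.
Every nominee loses at least once (Novak loses to Rivera; Ferraro loses to Novak; Rivera loses to Chen; Okafor loses to Rivera; Chen loses to Okafor). The majority relation contains the cycle Rivera → Okafor → Chen → Rivera, so there is no Condorcet winner.

none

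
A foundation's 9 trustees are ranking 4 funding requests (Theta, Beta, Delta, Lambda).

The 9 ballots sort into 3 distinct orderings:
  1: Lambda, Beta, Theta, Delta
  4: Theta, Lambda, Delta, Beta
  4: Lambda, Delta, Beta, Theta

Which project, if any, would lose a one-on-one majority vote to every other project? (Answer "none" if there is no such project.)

none

Head-to-head results (9 reviewers):
Theta vs Beta: Theta is ranked higher on 4 ballots, Beta on 5. Beta wins 5–4.
Theta vs Delta: Theta, 5–4.
Theta vs Lambda: 4 to 5, Lambda.
Beta–Delta: Delta 8–1.
Beta vs Lambda: Beta preferred on 0 ballots; Lambda wins 9–0.
Delta vs Lambda: Lambda wins 9–0.
Each project has at least one pairwise win (Theta beats Delta; Beta beats Theta; Delta beats Beta; Lambda beats Theta) — no Condorcet loser.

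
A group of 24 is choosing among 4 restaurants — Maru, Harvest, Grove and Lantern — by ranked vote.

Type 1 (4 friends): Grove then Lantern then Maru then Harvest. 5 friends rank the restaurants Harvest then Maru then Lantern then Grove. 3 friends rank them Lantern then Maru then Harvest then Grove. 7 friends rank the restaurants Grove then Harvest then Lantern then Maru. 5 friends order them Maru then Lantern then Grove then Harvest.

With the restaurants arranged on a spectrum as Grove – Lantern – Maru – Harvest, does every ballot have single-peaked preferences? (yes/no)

no

Axis positions: Grove=1, Lantern=2, Maru=3, Harvest=4.
Type 1 (peak Grove at position 1): ranking walks positions 1-2-3-4, expanding outward from the peak — single-peaked.
Type 2 (peak Harvest at position 4): ranking walks positions 4-3-2-1, expanding outward from the peak — single-peaked.
Type 3 (peak Lantern at position 2): ranking walks positions 2-3-4-1, expanding outward from the peak — single-peaked.
Type 4: ranking walks positions 1-4-2-3; Harvest is ranked above Lantern even though Lantern lies between Harvest and the peak Grove on the axis — preferences dip and rise again. Not single-peaked.
Type 5 (peak Maru at position 3): ranking walks positions 3-2-1-4, expanding outward from the peak — single-peaked.
Type 4 violates single-peakedness, so the profile is not single-peaked on this axis.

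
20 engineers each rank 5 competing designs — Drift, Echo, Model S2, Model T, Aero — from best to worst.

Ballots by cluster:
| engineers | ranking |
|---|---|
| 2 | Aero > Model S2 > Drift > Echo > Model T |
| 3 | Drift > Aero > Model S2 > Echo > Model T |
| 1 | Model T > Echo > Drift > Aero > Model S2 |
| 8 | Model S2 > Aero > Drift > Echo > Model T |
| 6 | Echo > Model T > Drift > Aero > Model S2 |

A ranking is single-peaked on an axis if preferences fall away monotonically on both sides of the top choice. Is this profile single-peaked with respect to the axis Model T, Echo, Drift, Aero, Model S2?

yes

Axis positions: Model T=1, Echo=2, Drift=3, Aero=4, Model S2=5.
Cluster 1 (peak Aero at position 4): ranking walks positions 4-5-3-2-1, expanding outward from the peak — single-peaked.
Cluster 2 (peak Drift at position 3): ranking walks positions 3-4-5-2-1, expanding outward from the peak — single-peaked.
Cluster 3 (peak Model T at position 1): ranking walks positions 1-2-3-4-5, expanding outward from the peak — single-peaked.
Cluster 4 (peak Model S2 at position 5): ranking walks positions 5-4-3-2-1, expanding outward from the peak — single-peaked.
Cluster 5 (peak Echo at position 2): ranking walks positions 2-1-3-4-5, expanding outward from the peak — single-peaked.
Every ranking is single-peaked on this axis.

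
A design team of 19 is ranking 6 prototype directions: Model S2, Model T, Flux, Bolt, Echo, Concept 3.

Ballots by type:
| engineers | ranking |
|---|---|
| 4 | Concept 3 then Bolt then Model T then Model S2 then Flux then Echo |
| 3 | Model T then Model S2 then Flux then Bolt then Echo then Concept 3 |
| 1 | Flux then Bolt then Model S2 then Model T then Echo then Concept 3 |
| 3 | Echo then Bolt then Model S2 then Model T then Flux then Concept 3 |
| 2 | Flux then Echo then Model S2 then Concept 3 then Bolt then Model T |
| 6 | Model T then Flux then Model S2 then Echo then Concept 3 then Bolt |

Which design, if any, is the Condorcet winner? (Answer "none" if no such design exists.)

none

Check each pair by majority over 19 ballots:
Model S2 vs Model T: Model T wins 13–6.
Model S2 vs Flux: Model S2, 10–9.
Model S2 vs Bolt: Model S2 wins 11–8.
Model S2–Echo: Model S2 14–5.
Model S2 vs Concept 3: Model S2, 15–4.
Model T vs Flux: Model T wins 16–3.
Model T vs Bolt: Bolt, 10–9.
Model T–Echo: Model T 14–5.
Model T–Concept 3: Model T 13–6.
Flux vs Bolt: Flux wins 12–7.
Flux vs Echo: Flux, 16–3.
Flux vs Concept 3: Flux, 15–4.
Bolt–Echo: Echo 11–8.
Bolt vs Concept 3: Concept 3 wins 12–7.
Echo–Concept 3: Echo 15–4.
Each design drops at least one matchup (Model S2 loses to Model T; Model T loses to Bolt; Flux loses to Model S2; Bolt loses to Model S2; Echo loses to Model S2; Concept 3 loses to Model S2); the cycle Model S2 beats Bolt beats Model T beats Model S2 rules out a Condorcet winner.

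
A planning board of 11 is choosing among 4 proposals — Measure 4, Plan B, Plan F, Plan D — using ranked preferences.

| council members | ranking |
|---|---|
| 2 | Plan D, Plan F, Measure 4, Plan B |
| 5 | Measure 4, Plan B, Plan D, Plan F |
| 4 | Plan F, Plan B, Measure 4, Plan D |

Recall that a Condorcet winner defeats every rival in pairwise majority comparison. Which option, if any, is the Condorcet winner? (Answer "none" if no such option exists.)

Head-to-head results (11 council members):
Measure 4 vs Plan B: Measure 4 preferred on 2+5 = 7 ballots; Measure 4 wins 7–4.
Measure 4 vs Plan F: 5 for Measure 4, 6 for Plan F — Plan F by 6–5.
Measure 4 vs Plan D: Measure 4 is ranked higher on 5+4 = 9 ballots, Plan D on 2. Measure 4 wins 9–2.
Plan B vs Plan F: 5 for Plan B, 6 for Plan F — Plan F by 6–5.
Plan B vs Plan D: Plan B preferred on 5+4 = 9 ballots; Plan B wins 9–2.
Plan F vs Plan D: 4 to 7, Plan D.
Each option drops at least one matchup (Measure 4 loses to Plan F; Plan B loses to Measure 4; Plan F loses to Plan D; Plan D loses to Measure 4); the cycle Measure 4 beats Plan D beats Plan F beats Measure 4 rules out a Condorcet winner.

none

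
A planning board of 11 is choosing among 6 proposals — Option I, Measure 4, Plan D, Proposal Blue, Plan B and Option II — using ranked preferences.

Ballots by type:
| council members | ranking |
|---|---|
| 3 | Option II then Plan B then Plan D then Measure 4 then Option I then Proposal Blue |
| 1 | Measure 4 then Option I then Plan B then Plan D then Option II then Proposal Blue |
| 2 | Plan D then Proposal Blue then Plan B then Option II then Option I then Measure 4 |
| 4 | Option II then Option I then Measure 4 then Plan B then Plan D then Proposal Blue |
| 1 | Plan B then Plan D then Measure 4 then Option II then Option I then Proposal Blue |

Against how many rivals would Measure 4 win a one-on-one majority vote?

1

Measure 4 against each rival (11 council members):
Measure 4 vs Option I: Measure 4 preferred on 3+1+1 = 5 ballots; Option I wins 6–5.
Measure 4 vs Plan D: Plan D wins 6–5.
Measure 4 vs Proposal Blue: Measure 4 is ranked higher on 3+1+4+1 = 9 ballots, Proposal Blue on 2. Measure 4 wins 9–2.
Measure 4–Plan B: Plan B 6–5.
Measure 4 vs Option II: Option II wins 9–2.
Measure 4 beats Proposal Blue; loses to Option I, Plan D, Plan B, Option II — 1 pairwise win.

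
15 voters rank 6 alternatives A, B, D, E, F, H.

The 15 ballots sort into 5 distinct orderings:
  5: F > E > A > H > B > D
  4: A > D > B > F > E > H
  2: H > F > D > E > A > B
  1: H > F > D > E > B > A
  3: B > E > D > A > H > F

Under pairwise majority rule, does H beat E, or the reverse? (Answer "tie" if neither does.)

Ballots ranking H above E: 2 + 1 = 3.
Ballots ranking E above H: 15 − 3 = 12.
E wins the head-to-head 12–3.

E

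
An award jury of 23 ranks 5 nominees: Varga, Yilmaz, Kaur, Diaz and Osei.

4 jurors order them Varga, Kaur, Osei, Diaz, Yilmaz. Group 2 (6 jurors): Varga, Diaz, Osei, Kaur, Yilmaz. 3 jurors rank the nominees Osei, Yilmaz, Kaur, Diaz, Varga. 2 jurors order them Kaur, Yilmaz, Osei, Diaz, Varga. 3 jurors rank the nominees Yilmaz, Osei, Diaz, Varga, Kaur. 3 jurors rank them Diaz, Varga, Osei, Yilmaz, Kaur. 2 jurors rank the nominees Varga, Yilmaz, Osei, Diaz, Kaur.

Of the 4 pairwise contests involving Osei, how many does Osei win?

Osei against each rival (23 jurors):
Osei vs Varga: Osei preferred on 3+2+3 = 8 ballots; Varga wins 15–8.
Osei–Yilmaz: Osei 16–7.
Osei vs Kaur: Osei is ranked higher on 6+3+3+3+2 = 17 ballots, Kaur on 6. Osei wins 17–6.
Osei vs Diaz: Osei preferred on 4+3+2+3+2 = 14 ballots; Osei wins 14–9.
Osei beats Yilmaz, Kaur, Diaz; loses to Varga — 3 pairwise wins.

3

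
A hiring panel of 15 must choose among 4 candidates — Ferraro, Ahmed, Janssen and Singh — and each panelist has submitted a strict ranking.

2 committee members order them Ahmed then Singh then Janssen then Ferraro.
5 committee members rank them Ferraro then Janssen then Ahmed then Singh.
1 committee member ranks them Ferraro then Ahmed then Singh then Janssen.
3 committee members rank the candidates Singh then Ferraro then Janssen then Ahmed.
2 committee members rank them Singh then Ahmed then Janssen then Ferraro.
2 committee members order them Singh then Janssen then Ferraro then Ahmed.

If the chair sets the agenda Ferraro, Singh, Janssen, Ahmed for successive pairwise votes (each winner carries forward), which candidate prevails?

Ahmed

Round 1: Ferraro vs Singh — 6–9, Singh advances.
Round 2: Singh vs Janssen — 10–5, Singh advances.
Round 3: Singh vs Ahmed — 7–8, Ahmed advances.
The agenda winner is Ahmed.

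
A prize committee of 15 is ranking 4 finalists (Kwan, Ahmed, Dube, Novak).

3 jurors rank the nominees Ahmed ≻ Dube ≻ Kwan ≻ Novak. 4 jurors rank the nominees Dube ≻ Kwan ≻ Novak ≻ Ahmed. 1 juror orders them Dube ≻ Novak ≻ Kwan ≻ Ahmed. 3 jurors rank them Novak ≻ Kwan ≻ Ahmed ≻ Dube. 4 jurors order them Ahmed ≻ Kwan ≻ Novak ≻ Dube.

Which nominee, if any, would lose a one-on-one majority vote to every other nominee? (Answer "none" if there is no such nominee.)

Pairwise majorities:
Kwan vs Ahmed: 8 to 7, Kwan.
Kwan–Dube: Dube 8–7.
Kwan–Novak: Kwan 11–4.
Ahmed vs Dube: 10 to 5, Ahmed.
Ahmed–Novak: Novak 8–7.
Dube vs Novak: Dube wins 8–7.
Each nominee has at least one pairwise win (Kwan beats Ahmed; Ahmed beats Dube; Dube beats Kwan; Novak beats Ahmed) — no Condorcet loser.

none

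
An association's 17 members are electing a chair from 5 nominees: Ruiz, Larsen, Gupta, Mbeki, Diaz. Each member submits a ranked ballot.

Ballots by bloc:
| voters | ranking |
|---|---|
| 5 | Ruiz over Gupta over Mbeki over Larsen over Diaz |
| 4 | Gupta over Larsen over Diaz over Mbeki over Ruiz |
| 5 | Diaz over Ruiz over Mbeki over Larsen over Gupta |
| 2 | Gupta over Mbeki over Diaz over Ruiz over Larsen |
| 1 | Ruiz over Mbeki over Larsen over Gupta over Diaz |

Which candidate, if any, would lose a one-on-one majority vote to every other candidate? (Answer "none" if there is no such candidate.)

Head-to-head results (17 voters):
Ruiz vs Larsen: Ruiz wins 13–4.
Ruiz vs Gupta: Ruiz is ranked higher on 5+5+1 = 11 ballots, Gupta on 6. Ruiz wins 11–6.
Ruiz vs Mbeki: Ruiz wins 11–6.
Ruiz vs Diaz: Ruiz preferred on 5+1 = 6 ballots; Diaz wins 11–6.
Larsen–Gupta: Gupta 11–6.
Larsen vs Mbeki: Larsen preferred on 4 ballots; Mbeki wins 13–4.
Larsen vs Diaz: 10 to 7, Larsen.
Gupta vs Mbeki: Gupta is ranked higher on 5+4+2 = 11 ballots, Mbeki on 6. Gupta wins 11–6.
Gupta vs Diaz: Gupta wins 12–5.
Mbeki vs Diaz: Mbeki preferred on 5+2+1 = 8 ballots; Diaz wins 9–8.
Every candidate wins at least one matchup (Ruiz beats Larsen; Larsen beats Diaz; Gupta beats Larsen; Mbeki beats Larsen; Diaz beats Ruiz), so there is no Condorcet loser.

none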